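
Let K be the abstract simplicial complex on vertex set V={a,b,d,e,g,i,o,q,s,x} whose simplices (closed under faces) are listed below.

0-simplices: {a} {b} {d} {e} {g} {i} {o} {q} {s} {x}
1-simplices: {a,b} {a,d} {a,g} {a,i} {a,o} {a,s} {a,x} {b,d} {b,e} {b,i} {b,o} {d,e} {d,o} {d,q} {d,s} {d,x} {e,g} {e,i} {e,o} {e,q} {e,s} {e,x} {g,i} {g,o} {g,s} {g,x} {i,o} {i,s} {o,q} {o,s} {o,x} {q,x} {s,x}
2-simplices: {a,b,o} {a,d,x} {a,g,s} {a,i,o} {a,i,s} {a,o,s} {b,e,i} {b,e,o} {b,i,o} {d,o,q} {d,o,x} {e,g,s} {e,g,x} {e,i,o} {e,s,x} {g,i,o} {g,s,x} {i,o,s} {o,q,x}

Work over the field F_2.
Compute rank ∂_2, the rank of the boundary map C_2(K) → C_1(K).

rank∂_2=16

n_0=10 n_1=33 n_2=19  [Z2]
∂1: piv[ab,ad,ag,ai,ao,as,ax,be,dq] rk=9  ker:bd,bi,bo,de,do,ds,dx,eg,ei,eo,eq,es,ex,gi,go,gs,gx,io,is,oq,os,ox,qx,sx
∂2: piv[abo,adx,ags,aio,ais,aos,bei,beo,bio,doq,dox,egs,egx,esx,gio,oqx] rk=16  ker:eio,gsx,ios
rk∂_2=16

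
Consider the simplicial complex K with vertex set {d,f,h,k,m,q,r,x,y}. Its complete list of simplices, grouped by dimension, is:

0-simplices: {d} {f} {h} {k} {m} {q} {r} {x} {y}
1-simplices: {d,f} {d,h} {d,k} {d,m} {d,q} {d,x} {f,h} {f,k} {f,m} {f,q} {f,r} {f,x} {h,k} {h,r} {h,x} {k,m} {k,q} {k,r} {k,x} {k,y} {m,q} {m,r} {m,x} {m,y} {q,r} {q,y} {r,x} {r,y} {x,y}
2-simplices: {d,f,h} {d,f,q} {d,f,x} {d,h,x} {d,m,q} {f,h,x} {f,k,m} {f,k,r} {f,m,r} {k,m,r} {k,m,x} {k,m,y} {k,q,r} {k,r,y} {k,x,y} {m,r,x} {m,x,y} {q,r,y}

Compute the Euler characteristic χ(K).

χ(K)=-2

n_0=9 n_1=29 n_2=18
χ=+9−29+18=-2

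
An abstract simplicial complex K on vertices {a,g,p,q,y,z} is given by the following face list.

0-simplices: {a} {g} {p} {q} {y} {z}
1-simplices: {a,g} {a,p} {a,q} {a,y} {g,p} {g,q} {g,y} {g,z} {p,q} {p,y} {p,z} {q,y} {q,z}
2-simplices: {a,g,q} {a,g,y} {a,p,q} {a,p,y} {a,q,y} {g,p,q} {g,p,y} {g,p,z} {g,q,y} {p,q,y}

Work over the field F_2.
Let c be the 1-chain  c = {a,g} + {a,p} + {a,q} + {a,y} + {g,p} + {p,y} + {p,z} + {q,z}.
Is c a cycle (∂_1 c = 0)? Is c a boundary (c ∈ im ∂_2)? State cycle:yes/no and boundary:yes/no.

cycle:yes boundary:no

n_0=6 n_1=13 n_2=10  [Z2]
∂1: piv[ag,ap,aq,ay,gz] rk=5  ker:gp,gq,gy,pq,py,pz,qy,qz
∂2: piv[agq,agy,apq,apy,aqy,gpq,gpz] rk=7  ker:gpy,gqy,pqy
∂1c = 0
c vs im∂2: residual ≠ 0 ⇒ not boundary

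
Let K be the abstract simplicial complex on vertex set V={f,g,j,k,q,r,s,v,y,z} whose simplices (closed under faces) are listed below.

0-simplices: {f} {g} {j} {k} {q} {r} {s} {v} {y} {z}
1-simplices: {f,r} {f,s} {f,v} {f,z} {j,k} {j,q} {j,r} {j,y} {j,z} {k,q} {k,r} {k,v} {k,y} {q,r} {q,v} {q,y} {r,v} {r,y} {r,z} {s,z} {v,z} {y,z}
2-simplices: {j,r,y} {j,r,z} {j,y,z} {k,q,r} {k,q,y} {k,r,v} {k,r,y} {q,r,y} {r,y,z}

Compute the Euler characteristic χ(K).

n_0=10 n_1=22 n_2=9
χ=+10−22+9=-3

χ(K)=-3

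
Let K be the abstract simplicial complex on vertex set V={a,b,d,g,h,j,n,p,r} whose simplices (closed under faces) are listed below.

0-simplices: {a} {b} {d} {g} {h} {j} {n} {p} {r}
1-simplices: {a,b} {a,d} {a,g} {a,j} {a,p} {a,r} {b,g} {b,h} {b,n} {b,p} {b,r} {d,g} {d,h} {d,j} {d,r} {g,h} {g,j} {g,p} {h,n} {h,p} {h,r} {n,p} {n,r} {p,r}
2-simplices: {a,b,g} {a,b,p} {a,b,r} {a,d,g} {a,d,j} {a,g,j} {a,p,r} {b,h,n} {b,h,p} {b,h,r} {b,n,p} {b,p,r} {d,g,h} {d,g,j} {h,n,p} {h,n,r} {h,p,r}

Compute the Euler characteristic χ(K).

χ(K)=2

n_0=9 n_1=24 n_2=17
χ=+9−24+17=2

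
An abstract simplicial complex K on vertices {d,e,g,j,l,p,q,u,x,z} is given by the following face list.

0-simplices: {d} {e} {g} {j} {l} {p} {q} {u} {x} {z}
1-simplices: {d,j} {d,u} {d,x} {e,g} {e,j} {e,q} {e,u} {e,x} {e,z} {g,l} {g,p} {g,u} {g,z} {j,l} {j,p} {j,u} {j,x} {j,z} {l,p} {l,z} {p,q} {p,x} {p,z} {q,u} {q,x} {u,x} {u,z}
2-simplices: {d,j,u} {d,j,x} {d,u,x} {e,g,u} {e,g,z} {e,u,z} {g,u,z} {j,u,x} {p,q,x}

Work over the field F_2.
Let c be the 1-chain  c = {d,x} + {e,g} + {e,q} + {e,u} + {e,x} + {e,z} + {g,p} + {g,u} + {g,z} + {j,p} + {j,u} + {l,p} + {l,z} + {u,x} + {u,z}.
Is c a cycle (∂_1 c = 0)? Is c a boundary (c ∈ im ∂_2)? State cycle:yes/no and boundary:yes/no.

n_0=10 n_1=27 n_2=9  [Z2]
∂1: piv[dj,du,dx,eg,ej,eq,ez,gl,gp] rk=9  ker:eu,ex,gu,gz,jl,jp,ju,jx,jz,lp,lz,pq,px,pz,qu,qx,ux,uz
∂2: piv[dju,djx,dux,egu,egz,euz,pqx] rk=7  ker:guz,jux
∂1c = {d} + {e} + {p} + {q} + {u} + {x}

cycle:no boundary:no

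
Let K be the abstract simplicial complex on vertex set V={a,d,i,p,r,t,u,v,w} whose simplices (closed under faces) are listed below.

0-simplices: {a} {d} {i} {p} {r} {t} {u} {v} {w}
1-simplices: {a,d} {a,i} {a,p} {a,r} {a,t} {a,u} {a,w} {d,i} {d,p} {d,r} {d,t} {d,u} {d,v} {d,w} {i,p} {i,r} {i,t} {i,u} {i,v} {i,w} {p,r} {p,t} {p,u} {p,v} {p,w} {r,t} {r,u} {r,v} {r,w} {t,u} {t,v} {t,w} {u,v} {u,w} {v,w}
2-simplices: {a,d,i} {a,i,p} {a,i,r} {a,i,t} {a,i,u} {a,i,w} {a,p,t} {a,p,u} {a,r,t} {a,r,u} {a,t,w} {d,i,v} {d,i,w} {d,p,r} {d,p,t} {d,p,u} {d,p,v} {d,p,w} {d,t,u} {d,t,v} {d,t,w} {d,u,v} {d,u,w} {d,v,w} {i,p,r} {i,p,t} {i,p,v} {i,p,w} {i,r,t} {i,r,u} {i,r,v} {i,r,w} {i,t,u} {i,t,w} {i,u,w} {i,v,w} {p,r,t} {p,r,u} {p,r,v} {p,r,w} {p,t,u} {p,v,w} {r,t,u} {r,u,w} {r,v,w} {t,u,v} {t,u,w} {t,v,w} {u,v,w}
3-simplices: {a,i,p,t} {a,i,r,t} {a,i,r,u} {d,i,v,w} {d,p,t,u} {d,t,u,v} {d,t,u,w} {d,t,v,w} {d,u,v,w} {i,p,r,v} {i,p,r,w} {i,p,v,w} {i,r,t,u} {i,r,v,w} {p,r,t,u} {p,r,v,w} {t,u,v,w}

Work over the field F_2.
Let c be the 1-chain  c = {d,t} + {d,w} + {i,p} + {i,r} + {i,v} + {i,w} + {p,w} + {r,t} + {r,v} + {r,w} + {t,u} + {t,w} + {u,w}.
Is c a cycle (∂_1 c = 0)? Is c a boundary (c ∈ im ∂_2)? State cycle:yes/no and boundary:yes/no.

cycle:yes boundary:yes

n_0=9 n_1=35 n_2=49 n_3=17  [Z2]
∂1: piv[ad,ai,ap,ar,at,au,aw,dv] rk=8  ker:di,dp,dr,dt,du,dw,ip,ir,it,iu,iv,iw,pr,pt,pu,pv,pw,rt,ru,rv,rw,tu,tv,tw,uv,uw,vw
∂2: piv[adi,aip,air,ait,aiu,aiw,apt,apu,art,aru,atw,div,diw,dpr,dpt,dpu,dpv,dpw,dtu,dtv,dtw,duv,duw,dvw,ipr,irv,irw] rk=27  ker:ipt,ipv,ipw,irt,iru,itu,itw,iuw,ivw,prt,pru,prv,prw,ptu,pvw,rtu,ruw,rvw,tuv,tuw,tvw,uvw
∂3: piv[aipt,airt,airu,divw,dptu,dtuv,dtuw,dtvw,duvw,iprv,iprw,ipvw,irtu,irvw,prtu] rk=15  ker:prvw,tuvw
∂1c = 0
c vs im∂2: reduces to 0 ⇒ boundary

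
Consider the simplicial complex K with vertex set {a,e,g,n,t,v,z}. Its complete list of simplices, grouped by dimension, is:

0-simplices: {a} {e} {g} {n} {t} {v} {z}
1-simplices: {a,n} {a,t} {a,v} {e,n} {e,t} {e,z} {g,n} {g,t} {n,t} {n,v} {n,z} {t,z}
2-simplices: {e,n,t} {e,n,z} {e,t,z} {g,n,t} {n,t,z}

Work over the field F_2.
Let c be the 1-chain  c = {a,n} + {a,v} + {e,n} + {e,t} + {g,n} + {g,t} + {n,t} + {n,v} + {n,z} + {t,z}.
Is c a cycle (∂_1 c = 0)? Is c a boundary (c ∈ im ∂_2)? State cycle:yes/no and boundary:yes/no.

cycle:yes boundary:no

n_0=7 n_1=12 n_2=5  [Z2]
∂1: piv[an,at,av,en,ez,gn] rk=6  ker:et,gt,nt,nv,nz,tz
∂2: piv[ent,enz,etz,gnt] rk=4  ker:ntz
∂1c = 0
c vs im∂2: residual ≠ 0 ⇒ not boundary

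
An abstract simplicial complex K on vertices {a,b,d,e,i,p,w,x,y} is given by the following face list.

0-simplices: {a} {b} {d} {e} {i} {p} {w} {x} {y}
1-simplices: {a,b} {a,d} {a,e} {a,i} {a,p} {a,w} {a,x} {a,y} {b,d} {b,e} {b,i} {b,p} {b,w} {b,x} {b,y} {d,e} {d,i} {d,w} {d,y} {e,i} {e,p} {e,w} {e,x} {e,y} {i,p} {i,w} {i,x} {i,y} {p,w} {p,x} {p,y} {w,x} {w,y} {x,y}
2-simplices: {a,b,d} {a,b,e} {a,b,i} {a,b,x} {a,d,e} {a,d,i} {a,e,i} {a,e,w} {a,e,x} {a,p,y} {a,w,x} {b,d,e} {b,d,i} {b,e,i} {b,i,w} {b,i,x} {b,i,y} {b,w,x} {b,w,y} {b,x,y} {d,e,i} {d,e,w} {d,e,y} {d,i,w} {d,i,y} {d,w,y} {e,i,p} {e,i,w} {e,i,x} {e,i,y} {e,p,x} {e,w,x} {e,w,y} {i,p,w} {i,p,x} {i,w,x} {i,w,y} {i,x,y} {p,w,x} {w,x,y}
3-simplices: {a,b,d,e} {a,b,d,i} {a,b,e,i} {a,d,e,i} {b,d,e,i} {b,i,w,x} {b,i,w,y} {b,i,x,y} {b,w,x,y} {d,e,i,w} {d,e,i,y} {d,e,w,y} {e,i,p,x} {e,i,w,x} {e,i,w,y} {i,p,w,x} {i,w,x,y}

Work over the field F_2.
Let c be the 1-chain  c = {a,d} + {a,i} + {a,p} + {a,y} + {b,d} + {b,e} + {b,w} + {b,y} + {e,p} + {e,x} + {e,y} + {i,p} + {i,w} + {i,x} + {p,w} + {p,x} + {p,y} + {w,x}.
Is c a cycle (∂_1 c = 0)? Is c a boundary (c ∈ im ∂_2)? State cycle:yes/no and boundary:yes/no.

n_0=9 n_1=34 n_2=40 n_3=17  [Z2]
∂1: piv[ab,ad,ae,ai,ap,aw,ax,ay] rk=8  ker:bd,be,bi,bp,bw,bx,by,de,di,dw,dy,ei,ep,ew,ex,ey,ip,iw,ix,iy,pw,px,py,wx,wy,xy
∂2: piv[abd,abe,abi,abx,ade,adi,aei,aew,aex,apy,awx,biw,bix,biy,bwx,bwy,bxy,dew,dey,diy,eip,epx,ipw] rk=23  ker:bde,bdi,bei,dei,diw,dwy,eiw,eix,eiy,ewx,ewy,ipx,iwx,iwy,ixy,pwx,wxy
∂3: piv[abde,abdi,abei,adei,biwx,biwy,bixy,bwxy,deiw,deiy,dewy,eipx,eiwx,eiwy,ipwx] rk=15  ker:bdei,iwxy
∂1c = 0
c vs im∂2: reduces to 0 ⇒ boundary

cycle:yes boundary:yes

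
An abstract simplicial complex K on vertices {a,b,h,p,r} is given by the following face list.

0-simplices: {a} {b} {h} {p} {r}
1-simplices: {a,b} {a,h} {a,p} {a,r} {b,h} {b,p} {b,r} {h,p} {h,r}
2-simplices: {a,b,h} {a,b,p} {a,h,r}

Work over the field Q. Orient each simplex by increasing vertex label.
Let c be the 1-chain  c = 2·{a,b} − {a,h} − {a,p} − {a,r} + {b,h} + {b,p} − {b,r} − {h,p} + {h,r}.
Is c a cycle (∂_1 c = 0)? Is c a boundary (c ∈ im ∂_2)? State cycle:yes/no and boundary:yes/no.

cycle:no boundary:no

n_0=5 n_1=9 n_2=3  [Q]
∂1: piv[ab,ah,ap,ar] rk=4  ker:bh,bp,br,hp,hr
∂2: piv[abh,abp,ahr] rk=3
∂1c = {a} + {b} − {p} − {r}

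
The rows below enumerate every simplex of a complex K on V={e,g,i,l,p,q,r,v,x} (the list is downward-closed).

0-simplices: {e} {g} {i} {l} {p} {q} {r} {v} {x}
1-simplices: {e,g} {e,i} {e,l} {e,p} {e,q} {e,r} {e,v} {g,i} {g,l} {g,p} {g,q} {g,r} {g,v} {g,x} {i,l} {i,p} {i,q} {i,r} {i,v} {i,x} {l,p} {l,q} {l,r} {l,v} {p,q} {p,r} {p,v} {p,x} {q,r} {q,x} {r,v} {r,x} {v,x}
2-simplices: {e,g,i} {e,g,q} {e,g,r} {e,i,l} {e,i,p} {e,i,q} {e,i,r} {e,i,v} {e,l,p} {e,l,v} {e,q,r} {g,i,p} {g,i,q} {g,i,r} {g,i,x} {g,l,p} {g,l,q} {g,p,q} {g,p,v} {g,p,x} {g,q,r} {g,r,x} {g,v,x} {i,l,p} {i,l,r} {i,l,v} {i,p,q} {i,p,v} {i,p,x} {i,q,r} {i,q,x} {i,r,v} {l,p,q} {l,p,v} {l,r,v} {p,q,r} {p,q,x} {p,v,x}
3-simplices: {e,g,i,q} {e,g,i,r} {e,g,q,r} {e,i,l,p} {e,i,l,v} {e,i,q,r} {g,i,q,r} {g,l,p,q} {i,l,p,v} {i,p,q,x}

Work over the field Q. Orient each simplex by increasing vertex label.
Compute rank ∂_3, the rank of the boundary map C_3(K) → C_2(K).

rank∂_3=9

n_0=9 n_1=33 n_2=38 n_3=10  [Q]
∂1: piv[eg,ei,el,ep,eq,er,ev,gx] rk=8  ker:gi,gl,gp,gq,gr,gv,il,ip,iq,ir,iv,ix,lp,lq,lr,lv,pq,pr,pv,px,qr,qx,rv,rx,vx
∂2: piv[egi,egq,egr,eil,eip,eiq,eir,eiv,elp,elv,eqr,gip,gix,glp,glq,gpq,gpv,gpx,grx,gvx,ilr,ipv,iqx,irv,pqr] rk=25  ker:giq,gir,gqr,ilp,ilv,ipq,ipx,iqr,lpq,lpv,lrv,pqx,pvx
∂3: piv[egiq,egir,egqr,eilp,eilv,eiqr,glpq,ilpv,ipqx] rk=9  ker:giqr
rk∂_3=9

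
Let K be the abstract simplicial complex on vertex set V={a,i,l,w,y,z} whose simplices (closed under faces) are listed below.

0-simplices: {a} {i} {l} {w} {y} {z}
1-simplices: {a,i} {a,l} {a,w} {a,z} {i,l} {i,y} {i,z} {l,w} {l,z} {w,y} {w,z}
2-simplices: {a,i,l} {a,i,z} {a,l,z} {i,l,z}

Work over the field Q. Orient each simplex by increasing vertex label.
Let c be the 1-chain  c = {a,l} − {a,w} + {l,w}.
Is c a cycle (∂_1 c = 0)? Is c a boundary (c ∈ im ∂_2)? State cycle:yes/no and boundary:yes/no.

n_0=6 n_1=11 n_2=4  [Q]
∂1: piv[ai,al,aw,az,iy] rk=5  ker:il,iz,lw,lz,wy,wz
∂2: piv[ail,aiz,alz] rk=3  ker:ilz
∂1c = 0
c vs im∂2: residual ≠ 0 ⇒ not boundary

cycle:yes boundary:no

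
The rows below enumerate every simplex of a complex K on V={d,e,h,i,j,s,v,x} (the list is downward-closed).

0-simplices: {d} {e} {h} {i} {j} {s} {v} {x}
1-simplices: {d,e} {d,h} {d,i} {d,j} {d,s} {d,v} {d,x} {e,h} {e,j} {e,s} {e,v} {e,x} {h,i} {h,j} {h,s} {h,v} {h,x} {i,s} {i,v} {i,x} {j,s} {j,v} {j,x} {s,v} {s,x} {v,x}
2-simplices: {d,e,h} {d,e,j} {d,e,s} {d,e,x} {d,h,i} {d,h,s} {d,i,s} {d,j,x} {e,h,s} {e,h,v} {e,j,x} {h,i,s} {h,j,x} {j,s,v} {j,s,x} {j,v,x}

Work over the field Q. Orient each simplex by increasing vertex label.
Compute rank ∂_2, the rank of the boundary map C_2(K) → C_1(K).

rank∂_2=13

n_0=8 n_1=26 n_2=16  [Q]
∂1: piv[de,dh,di,dj,ds,dv,dx] rk=7  ker:eh,ej,es,ev,ex,hi,hj,hs,hv,hx,is,iv,ix,js,jv,jx,sv,sx,vx
∂2: piv[deh,dej,des,dex,dhi,dhs,dis,djx,ehv,hjx,jsv,jsx,jvx] rk=13  ker:ehs,ejx,his
rk∂_2=13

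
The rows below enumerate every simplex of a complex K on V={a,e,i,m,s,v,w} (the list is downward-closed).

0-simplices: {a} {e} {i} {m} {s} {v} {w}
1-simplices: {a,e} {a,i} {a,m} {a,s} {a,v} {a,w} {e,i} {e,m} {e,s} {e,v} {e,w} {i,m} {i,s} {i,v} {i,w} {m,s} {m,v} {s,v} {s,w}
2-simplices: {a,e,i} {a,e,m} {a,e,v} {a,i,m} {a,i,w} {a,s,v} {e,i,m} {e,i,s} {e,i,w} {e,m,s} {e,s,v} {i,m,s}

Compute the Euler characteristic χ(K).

χ(K)=0

n_0=7 n_1=19 n_2=12
χ=+7−19+12=0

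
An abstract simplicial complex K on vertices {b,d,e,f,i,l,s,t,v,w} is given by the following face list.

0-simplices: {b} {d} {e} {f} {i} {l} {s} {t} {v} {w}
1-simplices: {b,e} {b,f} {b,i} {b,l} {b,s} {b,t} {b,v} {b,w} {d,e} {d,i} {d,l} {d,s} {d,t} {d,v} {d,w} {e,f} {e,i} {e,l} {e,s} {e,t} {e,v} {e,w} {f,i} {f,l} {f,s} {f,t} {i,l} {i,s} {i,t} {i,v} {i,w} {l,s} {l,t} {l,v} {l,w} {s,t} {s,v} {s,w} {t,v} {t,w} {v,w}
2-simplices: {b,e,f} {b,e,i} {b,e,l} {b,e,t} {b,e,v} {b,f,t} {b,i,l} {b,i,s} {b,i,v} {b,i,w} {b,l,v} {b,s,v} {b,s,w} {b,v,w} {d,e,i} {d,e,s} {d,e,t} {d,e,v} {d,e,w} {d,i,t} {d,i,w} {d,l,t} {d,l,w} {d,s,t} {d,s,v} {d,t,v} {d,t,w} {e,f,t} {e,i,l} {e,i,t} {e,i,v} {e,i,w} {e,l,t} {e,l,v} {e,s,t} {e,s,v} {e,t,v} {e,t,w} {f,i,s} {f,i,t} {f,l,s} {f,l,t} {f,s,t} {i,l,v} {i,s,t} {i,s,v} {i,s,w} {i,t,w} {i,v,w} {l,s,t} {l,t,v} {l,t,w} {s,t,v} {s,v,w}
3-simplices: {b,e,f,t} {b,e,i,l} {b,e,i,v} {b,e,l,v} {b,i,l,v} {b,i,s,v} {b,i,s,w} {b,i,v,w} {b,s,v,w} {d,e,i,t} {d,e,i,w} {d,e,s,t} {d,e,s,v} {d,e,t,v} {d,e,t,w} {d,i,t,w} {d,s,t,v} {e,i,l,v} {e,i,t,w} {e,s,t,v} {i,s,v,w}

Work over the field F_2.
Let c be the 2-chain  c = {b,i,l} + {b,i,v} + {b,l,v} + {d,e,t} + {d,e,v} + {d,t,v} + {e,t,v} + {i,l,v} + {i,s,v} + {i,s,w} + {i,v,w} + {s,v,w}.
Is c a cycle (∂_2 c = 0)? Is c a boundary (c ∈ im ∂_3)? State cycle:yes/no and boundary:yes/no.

cycle:yes boundary:yes

n_0=10 n_1=41 n_2=54 n_3=21  [Z2]
∂1: piv[be,bf,bi,bl,bs,bt,bv,bw,de] rk=9  ker:di,dl,ds,dt,dv,dw,ef,ei,el,es,et,ev,ew,fi,fl,fs,ft,il,is,it,iv,iw,ls,lt,lv,lw,st,sv,sw,tv,tw,vw
∂2: piv[bef,bei,bel,bet,bev,bft,bil,bis,biv,biw,blv,bsv,bsw,bvw,dei,des,det,dev,dew,dit,diw,dlt,dlw,dst,dsv,dtv,dtw,elt,fis,fit,fls,flt] rk=32  ker:eft,eil,eit,eiv,eiw,elv,est,esv,etv,etw,fst,ilv,ist,isv,isw,itw,ivw,lst,ltv,ltw,stv,svw
∂3: piv[beft,beil,beiv,belv,bilv,bisv,bisw,bivw,bsvw,deit,deiw,dest,desv,detv,detw,ditw,dstv] rk=17  ker:eilv,eitw,estv,isvw
∂2c = 0
c vs im∂3: reduces to 0 ⇒ boundary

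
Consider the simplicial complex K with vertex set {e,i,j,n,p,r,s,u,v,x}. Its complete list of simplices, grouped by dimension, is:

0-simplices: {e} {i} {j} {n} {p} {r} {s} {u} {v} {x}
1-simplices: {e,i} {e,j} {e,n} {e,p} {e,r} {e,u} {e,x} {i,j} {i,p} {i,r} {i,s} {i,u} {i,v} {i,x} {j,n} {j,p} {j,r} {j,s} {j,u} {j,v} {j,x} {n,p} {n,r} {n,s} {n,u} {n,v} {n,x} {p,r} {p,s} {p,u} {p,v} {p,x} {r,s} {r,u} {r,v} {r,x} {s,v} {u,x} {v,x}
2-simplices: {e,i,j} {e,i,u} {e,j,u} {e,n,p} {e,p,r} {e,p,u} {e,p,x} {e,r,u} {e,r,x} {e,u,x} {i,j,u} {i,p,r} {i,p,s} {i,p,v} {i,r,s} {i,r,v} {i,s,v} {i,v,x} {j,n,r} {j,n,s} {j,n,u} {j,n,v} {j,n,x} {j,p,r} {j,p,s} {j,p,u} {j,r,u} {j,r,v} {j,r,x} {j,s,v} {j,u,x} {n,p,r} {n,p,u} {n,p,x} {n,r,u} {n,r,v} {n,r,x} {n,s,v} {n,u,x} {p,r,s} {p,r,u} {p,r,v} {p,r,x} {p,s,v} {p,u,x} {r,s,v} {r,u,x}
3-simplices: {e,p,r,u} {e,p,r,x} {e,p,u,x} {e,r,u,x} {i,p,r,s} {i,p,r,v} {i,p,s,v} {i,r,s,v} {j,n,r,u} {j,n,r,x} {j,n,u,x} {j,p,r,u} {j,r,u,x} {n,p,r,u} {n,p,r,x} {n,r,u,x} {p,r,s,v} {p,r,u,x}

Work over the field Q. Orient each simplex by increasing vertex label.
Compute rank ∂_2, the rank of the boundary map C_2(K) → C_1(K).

n_0=10 n_1=39 n_2=47 n_3=18  [Q]
∂1: piv[ei,ej,en,ep,er,eu,ex,is,iv] rk=9  ker:ij,ip,ir,iu,ix,jn,jp,jr,js,ju,jv,jx,np,nr,ns,nu,nv,nx,pr,ps,pu,pv,px,rs,ru,rv,rx,sv,ux,vx
∂2: piv[eij,eiu,eju,enp,epr,epu,epx,eru,erx,eux,ipr,ips,ipv,irs,irv,isv,ivx,jnr,jns,jnu,jnv,jnx,jpr,jps,jpu,jrv,jrx,npr] rk=28  ker:iju,jru,jsv,jux,npu,npx,nru,nrv,nrx,nsv,nux,prs,pru,prv,prx,psv,pux,rsv,rux
∂3: piv[epru,eprx,epux,erux,iprs,iprv,ipsv,irsv,jnru,jnrx,jnux,jpru,jrux,npru,nprx] rk=15  ker:nrux,prsv,prux
rk∂_2=28

rank∂_2=28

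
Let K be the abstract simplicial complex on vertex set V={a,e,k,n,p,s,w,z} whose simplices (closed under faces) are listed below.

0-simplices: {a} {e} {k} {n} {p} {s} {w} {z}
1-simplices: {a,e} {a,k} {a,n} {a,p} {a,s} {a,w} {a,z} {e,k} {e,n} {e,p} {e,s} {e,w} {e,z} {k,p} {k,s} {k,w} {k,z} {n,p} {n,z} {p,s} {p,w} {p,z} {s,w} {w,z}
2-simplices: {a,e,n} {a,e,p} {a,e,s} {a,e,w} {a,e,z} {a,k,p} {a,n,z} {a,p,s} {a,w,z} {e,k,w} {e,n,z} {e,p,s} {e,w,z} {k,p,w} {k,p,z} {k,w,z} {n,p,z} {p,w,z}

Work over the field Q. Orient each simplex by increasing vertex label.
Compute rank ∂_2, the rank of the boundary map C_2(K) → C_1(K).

rank∂_2=14

n_0=8 n_1=24 n_2=18  [Q]
∂1: piv[ae,ak,an,ap,as,aw,az] rk=7  ker:ek,en,ep,es,ew,ez,kp,ks,kw,kz,np,nz,ps,pw,pz,sw,wz
∂2: piv[aen,aep,aes,aew,aez,akp,anz,aps,awz,ekw,kpw,kpz,kwz,npz] rk=14  ker:enz,eps,ewz,pwz
rk∂_2=14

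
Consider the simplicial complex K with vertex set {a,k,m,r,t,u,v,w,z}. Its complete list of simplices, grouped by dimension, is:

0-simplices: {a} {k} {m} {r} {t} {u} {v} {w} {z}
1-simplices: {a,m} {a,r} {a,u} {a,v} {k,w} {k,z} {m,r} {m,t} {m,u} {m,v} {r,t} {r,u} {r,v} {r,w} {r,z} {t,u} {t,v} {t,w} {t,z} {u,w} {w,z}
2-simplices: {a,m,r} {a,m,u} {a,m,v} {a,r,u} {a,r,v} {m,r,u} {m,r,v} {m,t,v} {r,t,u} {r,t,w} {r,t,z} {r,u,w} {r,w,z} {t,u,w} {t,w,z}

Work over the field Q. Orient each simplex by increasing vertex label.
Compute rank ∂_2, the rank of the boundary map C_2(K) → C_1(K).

rank∂_2=11

n_0=9 n_1=21 n_2=15  [Q]
∂1: piv[am,ar,au,av,kw,kz,mt,rw] rk=8  ker:mr,mu,mv,rt,ru,rv,rz,tu,tv,tw,tz,uw,wz
∂2: piv[amr,amu,amv,aru,arv,mtv,rtu,rtw,rtz,ruw,rwz] rk=11  ker:mru,mrv,tuw,twz
rk∂_2=11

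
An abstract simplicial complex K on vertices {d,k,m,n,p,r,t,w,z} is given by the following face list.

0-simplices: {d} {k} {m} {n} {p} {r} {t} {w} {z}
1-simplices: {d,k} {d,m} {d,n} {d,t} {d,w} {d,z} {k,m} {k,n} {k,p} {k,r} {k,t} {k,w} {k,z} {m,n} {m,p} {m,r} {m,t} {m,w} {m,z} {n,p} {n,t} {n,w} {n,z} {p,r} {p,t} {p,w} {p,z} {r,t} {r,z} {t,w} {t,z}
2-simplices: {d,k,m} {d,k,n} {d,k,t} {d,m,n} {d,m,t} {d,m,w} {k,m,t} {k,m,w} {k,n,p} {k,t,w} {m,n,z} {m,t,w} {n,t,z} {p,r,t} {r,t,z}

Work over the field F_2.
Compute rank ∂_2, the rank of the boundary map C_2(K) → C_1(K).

n_0=9 n_1=31 n_2=15  [Z2]
∂1: piv[dk,dm,dn,dt,dw,dz,kp,kr] rk=8  ker:km,kn,kt,kw,kz,mn,mp,mr,mt,mw,mz,np,nt,nw,nz,pr,pt,pw,pz,rt,rz,tw,tz
∂2: piv[dkm,dkn,dkt,dmn,dmt,dmw,kmw,knp,ktw,mnz,ntz,prt,rtz] rk=13  ker:kmt,mtw
rk∂_2=13

rank∂_2=13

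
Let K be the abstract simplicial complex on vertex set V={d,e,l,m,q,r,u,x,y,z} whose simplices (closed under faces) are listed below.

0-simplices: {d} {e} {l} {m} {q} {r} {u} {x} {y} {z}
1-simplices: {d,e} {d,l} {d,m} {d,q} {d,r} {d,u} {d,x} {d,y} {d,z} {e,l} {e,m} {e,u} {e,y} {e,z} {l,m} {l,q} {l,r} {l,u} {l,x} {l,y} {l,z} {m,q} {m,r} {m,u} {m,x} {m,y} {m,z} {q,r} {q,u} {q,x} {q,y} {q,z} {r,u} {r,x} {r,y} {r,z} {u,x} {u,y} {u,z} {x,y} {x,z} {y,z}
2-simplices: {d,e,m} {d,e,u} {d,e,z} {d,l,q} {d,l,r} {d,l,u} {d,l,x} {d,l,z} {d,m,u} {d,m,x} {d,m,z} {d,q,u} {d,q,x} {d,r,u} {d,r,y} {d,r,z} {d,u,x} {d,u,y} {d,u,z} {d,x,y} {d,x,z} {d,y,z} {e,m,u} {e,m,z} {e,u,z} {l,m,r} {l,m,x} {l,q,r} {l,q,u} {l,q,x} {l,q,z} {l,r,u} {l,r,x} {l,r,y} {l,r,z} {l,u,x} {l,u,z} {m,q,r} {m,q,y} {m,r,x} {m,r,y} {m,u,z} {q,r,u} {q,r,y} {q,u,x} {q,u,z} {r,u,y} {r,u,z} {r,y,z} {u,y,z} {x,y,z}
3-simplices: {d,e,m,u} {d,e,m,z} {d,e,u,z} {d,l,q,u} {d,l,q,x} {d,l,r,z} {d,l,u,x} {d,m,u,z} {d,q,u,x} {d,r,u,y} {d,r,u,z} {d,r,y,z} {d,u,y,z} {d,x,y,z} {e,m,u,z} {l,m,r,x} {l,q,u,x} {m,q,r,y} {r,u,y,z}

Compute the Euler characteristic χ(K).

n_0=10 n_1=42 n_2=51 n_3=19
χ=+10−42+51−19=0

χ(K)=0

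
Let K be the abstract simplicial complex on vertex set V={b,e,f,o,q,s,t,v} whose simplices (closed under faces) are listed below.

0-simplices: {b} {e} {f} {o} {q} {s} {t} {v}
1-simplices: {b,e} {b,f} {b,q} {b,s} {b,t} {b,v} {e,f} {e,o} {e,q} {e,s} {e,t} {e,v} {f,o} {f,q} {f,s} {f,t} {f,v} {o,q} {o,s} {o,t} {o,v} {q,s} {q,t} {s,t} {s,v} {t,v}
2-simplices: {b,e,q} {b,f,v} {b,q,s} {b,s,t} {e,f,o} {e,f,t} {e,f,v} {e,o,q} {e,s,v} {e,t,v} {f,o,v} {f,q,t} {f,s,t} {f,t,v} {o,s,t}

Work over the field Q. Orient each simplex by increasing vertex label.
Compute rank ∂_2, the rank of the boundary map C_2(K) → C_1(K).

n_0=8 n_1=26 n_2=15  [Q]
∂1: piv[be,bf,bq,bs,bt,bv,eo] rk=7  ker:ef,eq,es,et,ev,fo,fq,fs,ft,fv,oq,os,ot,ov,qs,qt,st,sv,tv
∂2: piv[beq,bfv,bqs,bst,efo,eft,efv,eoq,esv,etv,fov,fqt,fst,ost] rk=14  ker:ftv
rk∂_2=14

rank∂_2=14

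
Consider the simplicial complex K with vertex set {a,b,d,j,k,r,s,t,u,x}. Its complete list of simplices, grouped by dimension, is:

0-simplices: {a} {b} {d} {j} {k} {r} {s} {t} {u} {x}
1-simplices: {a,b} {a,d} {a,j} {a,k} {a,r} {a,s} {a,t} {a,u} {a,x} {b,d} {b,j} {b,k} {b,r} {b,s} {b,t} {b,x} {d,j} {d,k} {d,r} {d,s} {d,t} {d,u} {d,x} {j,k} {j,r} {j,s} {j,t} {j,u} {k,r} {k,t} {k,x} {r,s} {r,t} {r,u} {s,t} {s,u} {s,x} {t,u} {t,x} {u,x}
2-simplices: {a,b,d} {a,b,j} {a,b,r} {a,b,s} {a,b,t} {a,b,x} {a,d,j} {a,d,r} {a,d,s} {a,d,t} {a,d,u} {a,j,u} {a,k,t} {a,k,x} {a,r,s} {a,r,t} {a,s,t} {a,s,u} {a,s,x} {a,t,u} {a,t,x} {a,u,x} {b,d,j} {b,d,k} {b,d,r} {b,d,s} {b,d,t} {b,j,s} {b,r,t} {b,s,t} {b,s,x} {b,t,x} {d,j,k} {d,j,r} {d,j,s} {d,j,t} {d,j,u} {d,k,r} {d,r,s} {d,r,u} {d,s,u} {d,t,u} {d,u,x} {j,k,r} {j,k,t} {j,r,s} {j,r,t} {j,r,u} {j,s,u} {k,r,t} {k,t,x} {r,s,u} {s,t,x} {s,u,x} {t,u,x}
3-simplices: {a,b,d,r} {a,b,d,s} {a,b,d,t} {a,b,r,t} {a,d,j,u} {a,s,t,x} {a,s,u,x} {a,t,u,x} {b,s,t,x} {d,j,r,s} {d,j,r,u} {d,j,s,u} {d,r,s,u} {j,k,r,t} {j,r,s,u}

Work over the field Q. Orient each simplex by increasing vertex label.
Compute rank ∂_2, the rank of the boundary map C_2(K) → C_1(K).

rank∂_2=31

n_0=10 n_1=40 n_2=55 n_3=15  [Q]
∂1: piv[ab,ad,aj,ak,ar,as,at,au,ax] rk=9  ker:bd,bj,bk,br,bs,bt,bx,dj,dk,dr,ds,dt,du,dx,jk,jr,js,jt,ju,kr,kt,kx,rs,rt,ru,st,su,sx,tu,tx,ux
∂2: piv[abd,abj,abr,abs,abt,abx,adj,adr,ads,adt,adu,aju,akt,akx,ars,art,ast,asu,asx,atu,atx,aux,bdk,bjs,djk,djr,djt,dkr,dru,dux,jkt] rk=31  ker:bdj,bdr,bds,bdt,brt,bst,bsx,btx,djs,dju,drs,dsu,dtu,jkr,jrs,jrt,jru,jsu,krt,ktx,rsu,stx,sux,tux
∂3: piv[abdr,abds,abdt,abrt,adju,astx,asux,atux,bstx,djrs,djru,djsu,drsu,jkrt] rk=14  ker:jrsu
rk∂_2=31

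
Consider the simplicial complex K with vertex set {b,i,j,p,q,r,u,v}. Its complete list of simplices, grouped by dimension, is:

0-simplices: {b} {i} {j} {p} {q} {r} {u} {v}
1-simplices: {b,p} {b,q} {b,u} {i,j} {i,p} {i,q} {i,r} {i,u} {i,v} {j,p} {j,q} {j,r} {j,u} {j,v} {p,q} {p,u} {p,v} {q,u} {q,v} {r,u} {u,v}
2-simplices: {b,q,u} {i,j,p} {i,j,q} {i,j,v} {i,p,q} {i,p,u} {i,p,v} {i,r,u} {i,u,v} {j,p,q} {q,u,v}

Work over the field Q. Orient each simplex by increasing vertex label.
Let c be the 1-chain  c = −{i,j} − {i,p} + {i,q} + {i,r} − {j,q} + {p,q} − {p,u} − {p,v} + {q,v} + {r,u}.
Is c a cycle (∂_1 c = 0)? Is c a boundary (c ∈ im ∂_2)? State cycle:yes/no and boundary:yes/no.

cycle:yes boundary:no

n_0=8 n_1=21 n_2=11  [Q]
∂1: piv[bp,bq,bu,ij,ip,ir,iv] rk=7  ker:iq,iu,jp,jq,jr,ju,jv,pq,pu,pv,qu,qv,ru,uv
∂2: piv[bqu,ijp,ijq,ijv,ipq,ipu,ipv,iru,iuv,quv] rk=10  ker:jpq
∂1c = 0
c vs im∂2: residual ≠ 0 ⇒ not boundary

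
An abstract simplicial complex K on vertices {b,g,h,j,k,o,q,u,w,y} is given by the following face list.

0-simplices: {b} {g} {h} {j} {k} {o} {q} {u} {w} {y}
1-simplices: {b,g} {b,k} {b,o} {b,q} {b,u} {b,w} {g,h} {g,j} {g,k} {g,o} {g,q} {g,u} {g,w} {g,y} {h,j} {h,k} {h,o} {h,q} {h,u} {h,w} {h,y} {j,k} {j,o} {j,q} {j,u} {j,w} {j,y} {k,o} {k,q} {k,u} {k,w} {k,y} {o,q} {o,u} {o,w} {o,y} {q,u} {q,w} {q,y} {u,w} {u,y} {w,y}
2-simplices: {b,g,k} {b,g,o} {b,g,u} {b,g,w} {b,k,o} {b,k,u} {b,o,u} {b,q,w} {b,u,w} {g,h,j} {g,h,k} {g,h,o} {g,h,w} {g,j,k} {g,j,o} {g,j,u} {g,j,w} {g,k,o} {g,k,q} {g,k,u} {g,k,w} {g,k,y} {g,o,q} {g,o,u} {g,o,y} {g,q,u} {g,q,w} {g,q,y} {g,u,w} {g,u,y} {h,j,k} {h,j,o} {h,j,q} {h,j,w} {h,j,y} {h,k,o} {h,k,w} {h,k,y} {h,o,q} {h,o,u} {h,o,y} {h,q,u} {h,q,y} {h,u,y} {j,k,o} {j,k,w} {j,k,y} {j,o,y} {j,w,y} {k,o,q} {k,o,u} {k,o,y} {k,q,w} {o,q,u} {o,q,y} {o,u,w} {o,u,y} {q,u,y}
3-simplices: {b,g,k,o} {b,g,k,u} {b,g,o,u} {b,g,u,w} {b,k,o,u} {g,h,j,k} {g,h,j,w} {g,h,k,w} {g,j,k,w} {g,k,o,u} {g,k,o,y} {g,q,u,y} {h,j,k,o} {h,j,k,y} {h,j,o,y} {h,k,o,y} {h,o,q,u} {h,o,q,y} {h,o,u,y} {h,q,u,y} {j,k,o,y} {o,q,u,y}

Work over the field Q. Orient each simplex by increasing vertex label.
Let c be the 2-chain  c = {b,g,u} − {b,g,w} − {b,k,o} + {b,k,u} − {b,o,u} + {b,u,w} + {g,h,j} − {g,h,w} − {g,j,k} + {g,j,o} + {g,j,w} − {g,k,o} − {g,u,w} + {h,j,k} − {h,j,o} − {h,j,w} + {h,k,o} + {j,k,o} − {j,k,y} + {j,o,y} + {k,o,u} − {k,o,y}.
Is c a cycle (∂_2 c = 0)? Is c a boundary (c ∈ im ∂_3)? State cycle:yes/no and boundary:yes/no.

cycle:yes boundary:no

n_0=10 n_1=42 n_2=58 n_3=22  [Q]
∂1: piv[bg,bk,bo,bq,bu,bw,gh,gj,gy] rk=9  ker:gk,go,gq,gu,gw,hj,hk,ho,hq,hu,hw,hy,jk,jo,jq,ju,jw,jy,ko,kq,ku,kw,ky,oq,ou,ow,oy,qu,qw,qy,uw,uy,wy
∂2: piv[bgk,bgo,bgu,bgw,bko,bku,bou,bqw,buw,ghj,ghk,gho,ghw,gjk,gjo,gju,gjw,gkq,gkw,gky,goq,goy,gqu,gqw,gqy,guy,hjq,hjy,hky,hoq,hou,jwy,ouw] rk=33  ker:gko,gku,gou,guw,hjk,hjo,hjw,hko,hkw,hoy,hqu,hqy,huy,jko,jkw,jky,joy,koq,kou,koy,kqw,oqu,oqy,ouy,quy
∂3: piv[bgko,bgku,bgou,bguw,bkou,ghjk,ghjw,ghkw,gjkw,gkoy,gquy,hjko,hjky,hjoy,hkoy,hoqu,hoqy,houy,hquy] rk=19  ker:gkou,jkoy,oquy
∂2c = 0
c vs im∂3: residual ≠ 0 ⇒ not boundary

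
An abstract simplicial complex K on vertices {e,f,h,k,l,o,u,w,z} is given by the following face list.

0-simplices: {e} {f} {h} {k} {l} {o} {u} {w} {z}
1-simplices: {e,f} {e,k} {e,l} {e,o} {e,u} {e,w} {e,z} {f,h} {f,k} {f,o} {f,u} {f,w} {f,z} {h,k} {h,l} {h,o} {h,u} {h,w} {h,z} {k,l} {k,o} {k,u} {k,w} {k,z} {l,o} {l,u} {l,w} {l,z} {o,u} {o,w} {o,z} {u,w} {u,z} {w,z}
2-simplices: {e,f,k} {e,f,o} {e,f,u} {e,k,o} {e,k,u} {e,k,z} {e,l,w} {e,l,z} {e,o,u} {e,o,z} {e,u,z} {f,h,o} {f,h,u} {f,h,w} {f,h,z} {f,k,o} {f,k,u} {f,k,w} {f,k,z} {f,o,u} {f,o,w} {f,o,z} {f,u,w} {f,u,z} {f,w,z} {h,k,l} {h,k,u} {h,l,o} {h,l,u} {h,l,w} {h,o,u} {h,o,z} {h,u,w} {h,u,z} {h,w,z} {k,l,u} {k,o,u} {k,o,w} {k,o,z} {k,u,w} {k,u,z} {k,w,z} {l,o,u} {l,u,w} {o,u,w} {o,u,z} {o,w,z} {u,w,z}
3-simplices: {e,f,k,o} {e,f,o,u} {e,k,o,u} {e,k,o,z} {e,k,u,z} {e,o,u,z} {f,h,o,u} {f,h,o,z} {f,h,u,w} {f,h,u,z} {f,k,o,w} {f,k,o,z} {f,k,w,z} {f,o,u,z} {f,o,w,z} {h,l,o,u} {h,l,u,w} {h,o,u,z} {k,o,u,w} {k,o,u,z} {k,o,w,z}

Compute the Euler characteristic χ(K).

n_0=9 n_1=34 n_2=48 n_3=21
χ=+9−34+48−21=2

χ(K)=2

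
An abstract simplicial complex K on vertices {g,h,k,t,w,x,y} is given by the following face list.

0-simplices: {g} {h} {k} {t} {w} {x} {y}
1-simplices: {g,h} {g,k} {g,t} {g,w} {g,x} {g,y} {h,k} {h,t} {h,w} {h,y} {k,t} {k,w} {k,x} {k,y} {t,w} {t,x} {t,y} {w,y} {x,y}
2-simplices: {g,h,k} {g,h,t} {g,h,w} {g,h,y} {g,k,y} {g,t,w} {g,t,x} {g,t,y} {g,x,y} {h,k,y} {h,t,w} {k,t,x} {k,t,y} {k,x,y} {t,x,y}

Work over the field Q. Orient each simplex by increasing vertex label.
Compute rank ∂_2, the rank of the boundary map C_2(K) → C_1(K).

n_0=7 n_1=19 n_2=15  [Q]
∂1: piv[gh,gk,gt,gw,gx,gy] rk=6  ker:hk,ht,hw,hy,kt,kw,kx,ky,tw,tx,ty,wy,xy
∂2: piv[ghk,ght,ghw,ghy,gky,gtw,gtx,gty,gxy,ktx,kty] rk=11  ker:hky,htw,kxy,txy
rk∂_2=11

rank∂_2=11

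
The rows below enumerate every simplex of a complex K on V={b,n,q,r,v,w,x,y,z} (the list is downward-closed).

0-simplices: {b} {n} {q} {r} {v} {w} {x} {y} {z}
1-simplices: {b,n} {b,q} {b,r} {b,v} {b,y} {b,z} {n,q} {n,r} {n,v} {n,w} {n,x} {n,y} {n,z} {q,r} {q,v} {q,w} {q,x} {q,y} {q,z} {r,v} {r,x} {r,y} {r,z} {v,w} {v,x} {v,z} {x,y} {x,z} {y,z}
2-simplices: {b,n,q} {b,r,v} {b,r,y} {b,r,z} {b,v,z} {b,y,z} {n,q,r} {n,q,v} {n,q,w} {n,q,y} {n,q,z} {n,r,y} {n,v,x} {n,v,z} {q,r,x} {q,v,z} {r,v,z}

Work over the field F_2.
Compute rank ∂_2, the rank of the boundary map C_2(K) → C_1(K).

n_0=9 n_1=29 n_2=17  [Z2]
∂1: piv[bn,bq,br,bv,by,bz,nw,nx] rk=8  ker:nq,nr,nv,ny,nz,qr,qv,qw,qx,qy,qz,rv,rx,ry,rz,vw,vx,vz,xy,xz,yz
∂2: piv[bnq,brv,bry,brz,bvz,byz,nqr,nqv,nqw,nqy,nqz,nry,nvx,nvz,qrx] rk=15  ker:qvz,rvz
rk∂_2=15

rank∂_2=15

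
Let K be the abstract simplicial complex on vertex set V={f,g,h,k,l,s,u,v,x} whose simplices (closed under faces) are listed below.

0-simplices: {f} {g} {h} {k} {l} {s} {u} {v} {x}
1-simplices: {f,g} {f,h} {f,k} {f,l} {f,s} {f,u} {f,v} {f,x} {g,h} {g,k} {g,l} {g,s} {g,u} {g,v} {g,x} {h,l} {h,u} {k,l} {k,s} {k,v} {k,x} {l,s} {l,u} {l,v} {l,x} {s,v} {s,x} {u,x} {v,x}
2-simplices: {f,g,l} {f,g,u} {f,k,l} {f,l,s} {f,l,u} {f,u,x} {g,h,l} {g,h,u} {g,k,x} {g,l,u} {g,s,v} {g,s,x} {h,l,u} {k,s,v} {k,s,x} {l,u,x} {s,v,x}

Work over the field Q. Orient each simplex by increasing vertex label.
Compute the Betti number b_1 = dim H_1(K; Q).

n_0=9 n_1=29 n_2=17  [Q]
∂1: piv[fg,fh,fk,fl,fs,fu,fv,fx] rk=8  ker:gh,gk,gl,gs,gu,gv,gx,hl,hu,kl,ks,kv,kx,ls,lu,lv,lx,sv,sx,ux,vx
∂2: piv[fgl,fgu,fkl,fls,flu,fux,ghl,ghu,gkx,gsv,gsx,ksv,ksx,lux,svx] rk=15  ker:glu,hlu
b_1=(29−8)−15=6

b_1=6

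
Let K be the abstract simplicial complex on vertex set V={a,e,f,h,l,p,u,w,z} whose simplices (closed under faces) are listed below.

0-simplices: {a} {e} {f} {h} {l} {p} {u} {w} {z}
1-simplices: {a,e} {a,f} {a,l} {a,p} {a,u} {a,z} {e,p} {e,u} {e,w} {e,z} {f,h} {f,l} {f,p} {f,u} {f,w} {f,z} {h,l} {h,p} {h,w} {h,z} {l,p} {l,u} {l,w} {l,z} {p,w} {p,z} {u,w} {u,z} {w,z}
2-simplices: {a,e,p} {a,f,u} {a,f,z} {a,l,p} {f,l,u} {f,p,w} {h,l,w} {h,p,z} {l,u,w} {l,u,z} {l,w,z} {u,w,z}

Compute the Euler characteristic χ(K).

n_0=9 n_1=29 n_2=12
χ=+9−29+12=-8

χ(K)=-8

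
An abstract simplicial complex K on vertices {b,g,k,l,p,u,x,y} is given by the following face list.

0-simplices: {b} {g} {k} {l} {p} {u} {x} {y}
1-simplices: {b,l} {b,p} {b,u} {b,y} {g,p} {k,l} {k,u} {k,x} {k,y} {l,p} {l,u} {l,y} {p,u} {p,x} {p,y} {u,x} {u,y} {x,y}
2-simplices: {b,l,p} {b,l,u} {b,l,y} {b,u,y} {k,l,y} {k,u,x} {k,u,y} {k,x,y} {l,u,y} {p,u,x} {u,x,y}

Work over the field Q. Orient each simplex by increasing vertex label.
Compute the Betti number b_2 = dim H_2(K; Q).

b_2=2

n_0=8 n_1=18 n_2=11  [Q]
∂1: piv[bl,bp,bu,by,gp,kl,kx] rk=7  ker:ku,ky,lp,lu,ly,pu,px,py,ux,uy,xy
∂2: piv[blp,blu,bly,buy,kly,kux,kuy,kxy,pux] rk=9  ker:luy,uxy
b_2=(11−9)−0=2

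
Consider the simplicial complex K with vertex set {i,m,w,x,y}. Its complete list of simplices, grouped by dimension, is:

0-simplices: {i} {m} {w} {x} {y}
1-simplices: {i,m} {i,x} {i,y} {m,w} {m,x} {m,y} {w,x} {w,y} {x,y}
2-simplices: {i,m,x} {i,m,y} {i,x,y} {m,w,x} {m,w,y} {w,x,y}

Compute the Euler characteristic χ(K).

n_0=5 n_1=9 n_2=6
χ=+5−9+6=2

χ(K)=2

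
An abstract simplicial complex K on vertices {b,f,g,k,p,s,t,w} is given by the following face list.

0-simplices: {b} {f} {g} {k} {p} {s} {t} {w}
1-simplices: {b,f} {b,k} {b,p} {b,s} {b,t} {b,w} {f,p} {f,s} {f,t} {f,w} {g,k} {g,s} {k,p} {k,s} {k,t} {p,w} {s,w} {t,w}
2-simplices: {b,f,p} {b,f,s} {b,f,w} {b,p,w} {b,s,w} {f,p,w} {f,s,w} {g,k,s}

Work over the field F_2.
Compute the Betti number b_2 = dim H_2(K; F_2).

n_0=8 n_1=18 n_2=8  [Z2]
∂1: piv[bf,bk,bp,bs,bt,bw,gk] rk=7  ker:fp,fs,ft,fw,gs,kp,ks,kt,pw,sw,tw
∂2: piv[bfp,bfs,bfw,bpw,bsw,gks] rk=6  ker:fpw,fsw
b_2=(8−6)−0=2

b_2=2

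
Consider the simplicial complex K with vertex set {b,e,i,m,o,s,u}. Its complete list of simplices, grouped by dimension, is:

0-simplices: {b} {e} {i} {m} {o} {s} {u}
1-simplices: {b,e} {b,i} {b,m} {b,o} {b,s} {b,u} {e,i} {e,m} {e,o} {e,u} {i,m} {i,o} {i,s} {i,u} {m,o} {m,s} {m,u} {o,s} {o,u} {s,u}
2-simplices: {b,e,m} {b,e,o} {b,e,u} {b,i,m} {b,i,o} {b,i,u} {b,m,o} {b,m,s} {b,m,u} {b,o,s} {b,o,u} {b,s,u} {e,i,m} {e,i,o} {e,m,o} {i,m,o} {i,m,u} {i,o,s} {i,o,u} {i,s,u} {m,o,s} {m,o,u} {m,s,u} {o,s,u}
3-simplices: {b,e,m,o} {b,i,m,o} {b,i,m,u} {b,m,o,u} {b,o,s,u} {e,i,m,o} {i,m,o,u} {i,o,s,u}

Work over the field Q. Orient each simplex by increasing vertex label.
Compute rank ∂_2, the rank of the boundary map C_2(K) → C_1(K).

rank∂_2=14

n_0=7 n_1=20 n_2=24 n_3=8  [Q]
∂1: piv[be,bi,bm,bo,bs,bu] rk=6  ker:ei,em,eo,eu,im,io,is,iu,mo,ms,mu,os,ou,su
∂2: piv[bem,beo,beu,bim,bio,biu,bmo,bms,bmu,bos,bou,bsu,eim,ios] rk=14  ker:eio,emo,imo,imu,iou,isu,mos,mou,msu,osu
∂3: piv[bemo,bimo,bimu,bmou,bosu,eimo,imou,iosu] rk=8
rk∂_2=14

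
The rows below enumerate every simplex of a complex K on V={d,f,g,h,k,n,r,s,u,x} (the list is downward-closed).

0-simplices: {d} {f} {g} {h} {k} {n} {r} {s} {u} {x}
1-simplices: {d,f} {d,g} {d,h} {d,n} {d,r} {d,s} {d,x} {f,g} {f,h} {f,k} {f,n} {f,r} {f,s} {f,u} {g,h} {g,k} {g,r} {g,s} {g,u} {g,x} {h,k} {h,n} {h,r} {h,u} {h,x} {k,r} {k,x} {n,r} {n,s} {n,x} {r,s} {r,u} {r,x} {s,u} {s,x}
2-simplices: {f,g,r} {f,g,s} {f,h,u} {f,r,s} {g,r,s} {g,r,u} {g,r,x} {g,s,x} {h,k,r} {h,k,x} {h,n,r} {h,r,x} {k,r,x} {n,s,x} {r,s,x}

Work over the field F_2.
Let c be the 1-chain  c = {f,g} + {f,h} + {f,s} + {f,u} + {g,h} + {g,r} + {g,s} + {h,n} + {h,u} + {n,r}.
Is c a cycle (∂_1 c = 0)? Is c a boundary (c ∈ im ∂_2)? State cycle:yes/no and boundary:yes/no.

cycle:yes boundary:no

n_0=10 n_1=35 n_2=15  [Z2]
∂1: piv[df,dg,dh,dn,dr,ds,dx,fk,fu] rk=9  ker:fg,fh,fn,fr,fs,gh,gk,gr,gs,gu,gx,hk,hn,hr,hu,hx,kr,kx,nr,ns,nx,rs,ru,rx,su,sx
∂2: piv[fgr,fgs,fhu,frs,gru,grx,gsx,hkr,hkx,hnr,hrx,nsx] rk=12  ker:grs,krx,rsx
∂1c = 0
c vs im∂2: residual ≠ 0 ⇒ not boundary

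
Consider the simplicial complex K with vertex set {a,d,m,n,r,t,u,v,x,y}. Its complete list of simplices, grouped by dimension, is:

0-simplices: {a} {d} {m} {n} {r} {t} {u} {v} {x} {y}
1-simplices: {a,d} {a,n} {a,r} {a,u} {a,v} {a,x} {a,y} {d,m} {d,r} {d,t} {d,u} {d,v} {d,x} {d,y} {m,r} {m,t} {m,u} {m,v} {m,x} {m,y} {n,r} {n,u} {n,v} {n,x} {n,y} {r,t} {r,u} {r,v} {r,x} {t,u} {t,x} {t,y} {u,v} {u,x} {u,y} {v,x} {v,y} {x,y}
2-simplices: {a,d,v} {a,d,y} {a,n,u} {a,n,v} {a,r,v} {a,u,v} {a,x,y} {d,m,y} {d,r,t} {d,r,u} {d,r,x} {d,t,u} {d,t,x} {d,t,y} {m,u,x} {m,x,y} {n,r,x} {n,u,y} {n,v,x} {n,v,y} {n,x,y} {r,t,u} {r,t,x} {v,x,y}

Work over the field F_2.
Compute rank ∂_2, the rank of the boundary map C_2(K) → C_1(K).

rank∂_2=21

n_0=10 n_1=38 n_2=24  [Z2]
∂1: piv[ad,an,ar,au,av,ax,ay,dm,dt] rk=9  ker:dr,du,dv,dx,dy,mr,mt,mu,mv,mx,my,nr,nu,nv,nx,ny,rt,ru,rv,rx,tu,tx,ty,uv,ux,uy,vx,vy,xy
∂2: piv[adv,ady,anu,anv,arv,auv,axy,dmy,drt,dru,drx,dtu,dtx,dty,mux,mxy,nrx,nuy,nvx,nvy,nxy] rk=21  ker:rtu,rtx,vxy
rk∂_2=21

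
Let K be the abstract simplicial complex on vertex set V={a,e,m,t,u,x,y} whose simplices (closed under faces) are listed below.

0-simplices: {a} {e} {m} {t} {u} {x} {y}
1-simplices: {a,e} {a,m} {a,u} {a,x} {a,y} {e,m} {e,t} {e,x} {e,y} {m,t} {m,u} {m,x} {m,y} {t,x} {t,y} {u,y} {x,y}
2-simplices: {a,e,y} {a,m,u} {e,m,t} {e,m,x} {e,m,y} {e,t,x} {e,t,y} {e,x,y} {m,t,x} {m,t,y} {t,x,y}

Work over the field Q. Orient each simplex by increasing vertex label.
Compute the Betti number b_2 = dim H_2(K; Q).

b_2=3

n_0=7 n_1=17 n_2=11  [Q]
∂1: piv[ae,am,au,ax,ay,et] rk=6  ker:em,ex,ey,mt,mu,mx,my,tx,ty,uy,xy
∂2: piv[aey,amu,emt,emx,emy,etx,ety,exy] rk=8  ker:mtx,mty,txy
b_2=(11−8)−0=3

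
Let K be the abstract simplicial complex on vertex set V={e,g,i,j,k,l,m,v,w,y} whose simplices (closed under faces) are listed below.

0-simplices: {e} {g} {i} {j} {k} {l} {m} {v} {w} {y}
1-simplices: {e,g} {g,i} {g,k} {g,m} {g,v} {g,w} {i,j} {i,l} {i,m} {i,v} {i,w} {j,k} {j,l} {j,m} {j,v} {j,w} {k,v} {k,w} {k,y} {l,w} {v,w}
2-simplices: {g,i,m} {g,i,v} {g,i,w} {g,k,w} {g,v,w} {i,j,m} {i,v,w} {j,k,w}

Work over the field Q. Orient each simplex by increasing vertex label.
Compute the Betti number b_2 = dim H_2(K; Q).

b_2=1

n_0=10 n_1=21 n_2=8  [Q]
∂1: piv[eg,gi,gk,gm,gv,gw,ij,il,ky] rk=9  ker:im,iv,iw,jk,jl,jm,jv,jw,kv,kw,lw,vw
∂2: piv[gim,giv,giw,gkw,gvw,ijm,jkw] rk=7  ker:ivw
b_2=(8−7)−0=1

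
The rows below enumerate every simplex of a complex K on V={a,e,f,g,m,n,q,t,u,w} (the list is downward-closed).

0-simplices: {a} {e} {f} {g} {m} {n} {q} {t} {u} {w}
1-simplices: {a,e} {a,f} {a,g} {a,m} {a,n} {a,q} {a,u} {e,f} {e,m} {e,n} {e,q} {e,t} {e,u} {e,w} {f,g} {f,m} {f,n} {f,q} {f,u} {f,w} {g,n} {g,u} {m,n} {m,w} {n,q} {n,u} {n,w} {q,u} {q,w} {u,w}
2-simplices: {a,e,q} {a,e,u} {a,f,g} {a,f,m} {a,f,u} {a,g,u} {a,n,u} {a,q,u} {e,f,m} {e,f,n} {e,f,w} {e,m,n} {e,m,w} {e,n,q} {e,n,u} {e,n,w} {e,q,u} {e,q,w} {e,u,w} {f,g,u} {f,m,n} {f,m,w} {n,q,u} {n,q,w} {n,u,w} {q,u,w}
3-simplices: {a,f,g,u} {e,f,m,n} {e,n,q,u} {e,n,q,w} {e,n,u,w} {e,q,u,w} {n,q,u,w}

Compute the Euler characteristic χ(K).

χ(K)=-1

n_0=10 n_1=30 n_2=26 n_3=7
χ=+10−30+26−7=-1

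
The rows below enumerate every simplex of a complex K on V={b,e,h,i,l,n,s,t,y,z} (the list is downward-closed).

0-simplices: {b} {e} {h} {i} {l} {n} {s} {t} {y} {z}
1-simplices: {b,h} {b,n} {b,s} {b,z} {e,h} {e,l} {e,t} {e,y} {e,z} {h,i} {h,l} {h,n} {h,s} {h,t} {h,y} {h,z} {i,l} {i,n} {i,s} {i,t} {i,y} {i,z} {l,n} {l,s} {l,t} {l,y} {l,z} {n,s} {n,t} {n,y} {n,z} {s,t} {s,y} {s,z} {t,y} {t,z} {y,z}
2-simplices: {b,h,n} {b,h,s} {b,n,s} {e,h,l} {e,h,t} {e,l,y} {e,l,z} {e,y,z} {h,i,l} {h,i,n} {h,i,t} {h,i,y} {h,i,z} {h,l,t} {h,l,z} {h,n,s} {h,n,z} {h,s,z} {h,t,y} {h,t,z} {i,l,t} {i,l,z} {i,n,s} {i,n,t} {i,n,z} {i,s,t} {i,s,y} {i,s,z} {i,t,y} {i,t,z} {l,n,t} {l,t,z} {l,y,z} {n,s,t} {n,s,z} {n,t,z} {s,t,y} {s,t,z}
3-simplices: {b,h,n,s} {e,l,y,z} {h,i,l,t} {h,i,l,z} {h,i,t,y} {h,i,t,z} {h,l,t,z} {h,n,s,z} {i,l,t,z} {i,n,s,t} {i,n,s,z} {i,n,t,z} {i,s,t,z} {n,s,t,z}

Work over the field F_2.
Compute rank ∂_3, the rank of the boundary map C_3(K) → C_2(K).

rank∂_3=12

n_0=10 n_1=37 n_2=38 n_3=14  [Z2]
∂1: piv[bh,bn,bs,bz,eh,el,et,ey,hi] rk=9  ker:ez,hl,hn,hs,ht,hy,hz,il,in,is,it,iy,iz,ln,ls,lt,ly,lz,ns,nt,ny,nz,st,sy,sz,ty,tz,yz
∂2: piv[bhn,bhs,bns,ehl,eht,ely,elz,eyz,hil,hin,hit,hiy,hiz,hlt,hlz,hnz,hsz,hty,htz,ins,int,ist,isy,lnt] rk=24  ker:hns,ilt,ilz,inz,isz,ity,itz,ltz,lyz,nst,nsz,ntz,sty,stz
∂3: piv[bhns,elyz,hilt,hilz,hity,hitz,hltz,hnsz,inst,insz,intz,istz] rk=12  ker:iltz,nstz
rk∂_3=12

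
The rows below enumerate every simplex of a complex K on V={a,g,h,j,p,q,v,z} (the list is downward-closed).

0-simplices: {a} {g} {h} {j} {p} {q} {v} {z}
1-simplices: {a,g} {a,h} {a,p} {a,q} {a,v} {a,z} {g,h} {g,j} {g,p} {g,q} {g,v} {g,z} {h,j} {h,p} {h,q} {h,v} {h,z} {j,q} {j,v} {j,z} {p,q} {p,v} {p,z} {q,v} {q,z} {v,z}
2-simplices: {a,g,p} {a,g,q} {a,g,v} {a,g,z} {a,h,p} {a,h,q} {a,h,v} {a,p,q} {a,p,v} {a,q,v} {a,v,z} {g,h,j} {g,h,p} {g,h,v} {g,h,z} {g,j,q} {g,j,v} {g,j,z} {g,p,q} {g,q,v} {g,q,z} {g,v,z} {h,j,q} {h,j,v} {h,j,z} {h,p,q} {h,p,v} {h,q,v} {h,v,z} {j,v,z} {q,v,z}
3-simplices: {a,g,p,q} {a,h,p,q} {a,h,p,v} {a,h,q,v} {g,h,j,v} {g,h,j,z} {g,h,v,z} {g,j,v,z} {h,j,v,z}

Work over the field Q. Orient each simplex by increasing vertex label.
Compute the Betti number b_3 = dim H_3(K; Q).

n_0=8 n_1=26 n_2=31 n_3=9  [Q]
∂1: piv[ag,ah,ap,aq,av,az,gj] rk=7  ker:gh,gp,gq,gv,gz,hj,hp,hq,hv,hz,jq,jv,jz,pq,pv,pz,qv,qz,vz
∂2: piv[agp,agq,agv,agz,ahp,ahq,ahv,apq,apv,aqv,avz,ghj,ghp,ghz,gjq,gjv,gjz,gqz] rk=18  ker:ghv,gpq,gqv,gvz,hjq,hjv,hjz,hpq,hpv,hqv,hvz,jvz,qvz
∂3: piv[agpq,ahpq,ahpv,ahqv,ghjv,ghjz,ghvz,gjvz] rk=8  ker:hjvz
b_3=(9−8)−0=1

b_3=1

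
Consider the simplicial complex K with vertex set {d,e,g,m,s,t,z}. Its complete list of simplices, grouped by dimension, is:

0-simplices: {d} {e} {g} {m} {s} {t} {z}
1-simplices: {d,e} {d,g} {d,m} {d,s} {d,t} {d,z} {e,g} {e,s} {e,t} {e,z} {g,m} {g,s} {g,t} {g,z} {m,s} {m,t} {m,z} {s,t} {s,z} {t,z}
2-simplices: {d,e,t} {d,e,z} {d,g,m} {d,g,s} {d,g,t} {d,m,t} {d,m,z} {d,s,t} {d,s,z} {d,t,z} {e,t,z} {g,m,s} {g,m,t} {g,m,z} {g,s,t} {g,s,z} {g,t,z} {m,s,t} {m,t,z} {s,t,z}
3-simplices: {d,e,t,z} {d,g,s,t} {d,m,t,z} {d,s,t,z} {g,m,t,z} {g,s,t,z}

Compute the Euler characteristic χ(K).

χ(K)=1

n_0=7 n_1=20 n_2=20 n_3=6
χ=+7−20+20−6=1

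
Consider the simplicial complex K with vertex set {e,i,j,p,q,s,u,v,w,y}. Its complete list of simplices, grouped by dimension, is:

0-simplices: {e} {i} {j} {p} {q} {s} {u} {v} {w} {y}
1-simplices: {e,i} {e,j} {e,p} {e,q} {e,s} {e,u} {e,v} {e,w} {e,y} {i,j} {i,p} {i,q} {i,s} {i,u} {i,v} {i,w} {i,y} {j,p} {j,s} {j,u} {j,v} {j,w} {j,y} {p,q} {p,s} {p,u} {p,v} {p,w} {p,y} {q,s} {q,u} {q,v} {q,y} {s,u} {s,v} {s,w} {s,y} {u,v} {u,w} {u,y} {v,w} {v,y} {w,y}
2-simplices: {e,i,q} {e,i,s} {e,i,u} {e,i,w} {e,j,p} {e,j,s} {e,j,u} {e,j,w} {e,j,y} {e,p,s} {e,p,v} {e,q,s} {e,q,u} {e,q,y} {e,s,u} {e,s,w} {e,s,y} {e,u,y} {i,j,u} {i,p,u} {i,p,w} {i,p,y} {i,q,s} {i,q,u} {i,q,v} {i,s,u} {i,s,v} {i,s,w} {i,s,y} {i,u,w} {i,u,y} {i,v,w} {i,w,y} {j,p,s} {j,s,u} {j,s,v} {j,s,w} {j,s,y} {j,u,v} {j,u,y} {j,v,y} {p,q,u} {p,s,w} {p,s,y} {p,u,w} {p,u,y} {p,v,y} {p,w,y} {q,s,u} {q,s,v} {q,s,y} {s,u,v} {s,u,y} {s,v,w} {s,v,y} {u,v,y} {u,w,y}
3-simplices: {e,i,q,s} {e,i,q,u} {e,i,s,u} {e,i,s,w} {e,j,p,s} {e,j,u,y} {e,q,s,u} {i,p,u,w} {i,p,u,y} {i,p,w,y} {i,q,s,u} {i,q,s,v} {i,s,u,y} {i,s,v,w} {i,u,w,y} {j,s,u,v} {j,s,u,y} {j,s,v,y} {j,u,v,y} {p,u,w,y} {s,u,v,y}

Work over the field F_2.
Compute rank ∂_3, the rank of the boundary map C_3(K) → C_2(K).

n_0=10 n_1=43 n_2=57 n_3=21  [Z2]
∂1: piv[ei,ej,ep,eq,es,eu,ev,ew,ey] rk=9  ker:ij,ip,iq,is,iu,iv,iw,iy,jp,js,ju,jv,jw,jy,pq,ps,pu,pv,pw,py,qs,qu,qv,qy,su,sv,sw,sy,uv,uw,uy,vw,vy,wy
∂2: piv[eiq,eis,eiu,eiw,ejp,ejs,eju,ejw,ejy,eps,epv,eqs,equ,eqy,esu,esw,esy,euy,iju,ipu,ipw,ipy,iqv,isv,isy,iuw,ivw,iwy,jsv,juv,jvy,pqu,psw,pvy] rk=34  ker:iqs,iqu,isu,isw,iuy,jps,jsu,jsw,jsy,juy,psy,puw,puy,pwy,qsu,qsv,qsy,suv,suy,svw,svy,uvy,uwy
∂3: piv[eiqs,eiqu,eisu,eisw,ejps,ejuy,eqsu,ipuw,ipuy,ipwy,iqsv,isuy,isvw,iuwy,jsuv,jsuy,jsvy,juvy] rk=18  ker:iqsu,puwy,suvy
rk∂_3=18

rank∂_3=18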